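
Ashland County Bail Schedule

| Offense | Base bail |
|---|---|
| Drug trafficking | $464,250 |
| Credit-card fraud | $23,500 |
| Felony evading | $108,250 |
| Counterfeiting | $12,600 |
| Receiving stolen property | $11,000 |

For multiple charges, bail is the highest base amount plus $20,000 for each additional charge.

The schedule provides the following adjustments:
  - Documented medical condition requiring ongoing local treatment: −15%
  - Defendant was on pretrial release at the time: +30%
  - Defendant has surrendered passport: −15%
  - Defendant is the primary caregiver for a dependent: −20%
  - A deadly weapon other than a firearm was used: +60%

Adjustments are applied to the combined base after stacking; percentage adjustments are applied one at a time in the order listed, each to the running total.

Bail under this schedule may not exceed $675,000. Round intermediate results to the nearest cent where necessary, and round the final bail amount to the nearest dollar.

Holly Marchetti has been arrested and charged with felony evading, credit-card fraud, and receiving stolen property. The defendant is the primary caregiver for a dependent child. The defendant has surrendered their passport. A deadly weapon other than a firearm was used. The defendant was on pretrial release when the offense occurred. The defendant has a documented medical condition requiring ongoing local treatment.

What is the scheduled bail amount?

$178,232

Base amounts from the schedule: felony evading $108,250; credit-card fraud $23,500; receiving stolen property $11,000.
Stacking rule: highest base plus $20,000 per additional charge. Highest is felony evading at $108,250; 2 additional charges → +$40,000. Combined base = $148,250.
Documented medical condition requiring ongoing local treatment (−15%): $148,250 × 0.85 = $126,012.50.
Defendant was on pretrial release at the time (+30%): $126,012.50 × 1.3 = $163,816.25.
Defendant has surrendered passport (−15%): $163,816.25 × 0.85 = $139,243.81.
Defendant is the primary caregiver for a dependent (−20%): $139,243.81 × 0.8 = $111,395.05.
A deadly weapon other than a firearm was used (+60%): $111,395.05 × 1.6 = $178,232.08.
$178,232.08 is within the $675,000 maximum.
Rounded to the nearest dollar: $178,232.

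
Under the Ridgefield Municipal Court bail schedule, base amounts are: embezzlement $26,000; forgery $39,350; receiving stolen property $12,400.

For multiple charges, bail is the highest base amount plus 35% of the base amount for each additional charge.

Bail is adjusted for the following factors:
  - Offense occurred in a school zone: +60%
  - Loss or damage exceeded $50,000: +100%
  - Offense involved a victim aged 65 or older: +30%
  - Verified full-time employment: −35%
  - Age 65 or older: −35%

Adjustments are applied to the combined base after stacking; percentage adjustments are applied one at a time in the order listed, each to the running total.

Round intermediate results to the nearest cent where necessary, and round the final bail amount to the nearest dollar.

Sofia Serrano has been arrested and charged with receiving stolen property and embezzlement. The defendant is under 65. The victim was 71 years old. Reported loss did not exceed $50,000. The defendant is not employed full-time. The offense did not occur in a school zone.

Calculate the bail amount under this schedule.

Base amounts from the schedule: receiving stolen property $12,400; embezzlement $26,000.
Stacking rule: highest base plus 35% of each additional charge. Highest is embezzlement at $26,000. Additional: $12,400 × 35% = $4,340. Combined base = $26,000 + $4,340 = $30,340.
Offense involved a victim aged 65 or older (+30%): $30,340 × 1.3 = $39,442.

$39,442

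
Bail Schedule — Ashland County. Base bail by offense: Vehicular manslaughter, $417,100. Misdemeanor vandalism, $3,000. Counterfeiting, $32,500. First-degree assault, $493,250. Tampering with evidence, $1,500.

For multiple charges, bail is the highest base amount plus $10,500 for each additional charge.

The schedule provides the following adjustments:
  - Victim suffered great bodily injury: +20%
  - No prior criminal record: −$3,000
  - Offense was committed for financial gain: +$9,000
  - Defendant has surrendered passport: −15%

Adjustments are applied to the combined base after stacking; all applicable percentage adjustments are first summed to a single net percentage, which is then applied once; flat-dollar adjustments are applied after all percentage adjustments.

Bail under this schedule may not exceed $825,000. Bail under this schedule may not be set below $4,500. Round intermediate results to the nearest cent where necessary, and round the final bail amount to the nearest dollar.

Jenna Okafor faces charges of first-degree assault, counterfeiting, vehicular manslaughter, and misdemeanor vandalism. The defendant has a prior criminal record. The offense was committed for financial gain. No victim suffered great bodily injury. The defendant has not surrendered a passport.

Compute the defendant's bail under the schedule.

Base amounts from the schedule: first-degree assault $493,250; counterfeiting $32,500; vehicular manslaughter $417,100; misdemeanor vandalism $3,000.
Stacking rule: highest base plus $10,500 per additional charge. Highest is first-degree assault at $493,250; 3 additional charges → +$31,500. Combined base = $524,750.
Offense was committed for financial gain (+$9,000 flat): $524,750 + $9,000 = $533,750.
$533,750 is within the $825,000 maximum.
$533,750 is at or above the $4,500 minimum.

$533,750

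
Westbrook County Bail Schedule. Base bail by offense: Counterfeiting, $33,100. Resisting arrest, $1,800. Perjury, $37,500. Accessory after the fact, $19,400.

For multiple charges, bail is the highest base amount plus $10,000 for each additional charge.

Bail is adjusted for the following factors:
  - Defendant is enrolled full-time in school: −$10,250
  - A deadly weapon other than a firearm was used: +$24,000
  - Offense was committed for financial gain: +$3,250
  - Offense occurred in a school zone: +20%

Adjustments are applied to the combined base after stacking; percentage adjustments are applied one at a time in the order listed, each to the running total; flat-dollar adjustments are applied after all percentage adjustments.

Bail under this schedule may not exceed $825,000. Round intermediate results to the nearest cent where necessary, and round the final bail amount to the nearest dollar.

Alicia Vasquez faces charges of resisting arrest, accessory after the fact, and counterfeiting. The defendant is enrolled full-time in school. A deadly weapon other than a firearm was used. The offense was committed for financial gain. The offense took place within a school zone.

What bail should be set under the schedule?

Base amounts from the schedule: resisting arrest $1,800; accessory after the fact $19,400; counterfeiting $33,100.
Stacking rule: highest base plus $10,000 per additional charge. Highest is counterfeiting at $33,100; 2 additional charges → +$20,000. Combined base = $53,100.
Offense occurred in a school zone (+20%): $53,100 × 1.2 = $63,720.
Defendant is enrolled full-time in school (−$10,250 flat): $63,720 − $10,250 = $53,470.
A deadly weapon other than a firearm was used (+$24,000 flat): $53,470 + $24,000 = $77,470.
Offense was committed for financial gain (+$3,250 flat): $77,470 + $3,250 = $80,720.
$80,720 is within the $825,000 maximum.

$80,720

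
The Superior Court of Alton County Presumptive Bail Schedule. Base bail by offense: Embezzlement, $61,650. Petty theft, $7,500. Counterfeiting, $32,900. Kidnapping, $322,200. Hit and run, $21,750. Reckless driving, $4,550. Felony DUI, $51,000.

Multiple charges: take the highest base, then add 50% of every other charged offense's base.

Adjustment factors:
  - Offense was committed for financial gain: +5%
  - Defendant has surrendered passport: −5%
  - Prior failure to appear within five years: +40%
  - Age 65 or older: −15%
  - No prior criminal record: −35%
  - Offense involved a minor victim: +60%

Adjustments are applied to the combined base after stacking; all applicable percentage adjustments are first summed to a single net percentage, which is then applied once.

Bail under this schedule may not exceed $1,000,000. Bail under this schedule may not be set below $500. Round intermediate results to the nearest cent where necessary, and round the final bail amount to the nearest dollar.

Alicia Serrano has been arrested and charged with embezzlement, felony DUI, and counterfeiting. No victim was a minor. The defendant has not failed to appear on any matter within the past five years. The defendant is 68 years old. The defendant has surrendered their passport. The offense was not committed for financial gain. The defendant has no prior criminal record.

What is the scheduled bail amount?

Base amounts from the schedule: embezzlement $61,650; felony DUI $51,000; counterfeiting $32,900.
Stacking rule: highest base plus 50% of each additional charge. Highest is embezzlement at $61,650. Additional: $51,000 × 50% = $25,500; $32,900 × 50% = $16,450. Combined base = $61,650 + $41,950 = $103,600.
Net percentage adjustment: −5% −15% −35% = −55%. $103,600 × 0.45 = $46,620.
$46,620 is within the $1,000,000 maximum.
$46,620 is at or above the $500 minimum.

$46,620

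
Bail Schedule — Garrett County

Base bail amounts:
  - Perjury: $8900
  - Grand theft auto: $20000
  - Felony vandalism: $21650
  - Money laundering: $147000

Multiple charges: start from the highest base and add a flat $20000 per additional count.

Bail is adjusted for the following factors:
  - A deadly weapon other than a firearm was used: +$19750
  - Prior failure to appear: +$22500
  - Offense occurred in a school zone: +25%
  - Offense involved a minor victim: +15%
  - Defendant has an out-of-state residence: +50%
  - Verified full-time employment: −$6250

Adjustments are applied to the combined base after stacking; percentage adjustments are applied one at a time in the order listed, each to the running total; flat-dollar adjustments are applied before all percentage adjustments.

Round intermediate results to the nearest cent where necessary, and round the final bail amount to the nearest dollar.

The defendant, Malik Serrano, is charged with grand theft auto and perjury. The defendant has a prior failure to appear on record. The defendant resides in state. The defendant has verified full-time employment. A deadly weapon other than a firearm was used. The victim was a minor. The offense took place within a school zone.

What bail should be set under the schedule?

$109250

Base amounts from the schedule: grand theft auto $20000; perjury $8900.
Stacking rule: highest base plus $20000 per additional charge. Highest is grand theft auto at $20000; 1 additional charge → +$20000. Combined base = $40000.
A deadly weapon other than a firearm was used (+$19750 flat): $40000 + $19750 = $59750.
Prior failure to appear (+$22500 flat): $59750 + $22500 = $82250.
Verified full-time employment (−$6250 flat): $82250 − $6250 = $76000.
Offense occurred in a school zone (+25%): $76000 × 1.25 = $95000.
Offense involved a minor victim (+15%): $95000 × 1.15 = $109250.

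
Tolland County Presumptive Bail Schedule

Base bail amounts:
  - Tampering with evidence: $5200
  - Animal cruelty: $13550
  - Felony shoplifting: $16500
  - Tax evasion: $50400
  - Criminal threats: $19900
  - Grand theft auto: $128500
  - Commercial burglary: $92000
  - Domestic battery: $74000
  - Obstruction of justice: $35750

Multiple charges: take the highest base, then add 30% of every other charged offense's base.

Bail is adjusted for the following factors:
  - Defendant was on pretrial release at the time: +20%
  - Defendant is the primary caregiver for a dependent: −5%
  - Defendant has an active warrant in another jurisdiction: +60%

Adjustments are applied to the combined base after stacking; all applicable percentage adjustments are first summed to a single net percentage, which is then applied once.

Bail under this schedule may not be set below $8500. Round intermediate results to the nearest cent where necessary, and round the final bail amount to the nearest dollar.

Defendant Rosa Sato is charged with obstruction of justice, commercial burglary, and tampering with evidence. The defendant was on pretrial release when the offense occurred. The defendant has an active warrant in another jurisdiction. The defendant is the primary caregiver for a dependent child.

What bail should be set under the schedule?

$182499

Base amounts from the schedule: obstruction of justice $35750; commercial burglary $92000; tampering with evidence $5200.
Stacking rule: highest base plus 30% of each additional charge. Highest is commercial burglary at $92000. Additional: $35750 × 30% = $10725; $5200 × 30% = $1560. Combined base = $92000 + $12285 = $104285.
Net percentage adjustment: +20% −5% +60% = +75%. $104285 × 1.75 = $182498.75.
$182498.75 is at or above the $8500 minimum.
Rounded to the nearest dollar: $182499.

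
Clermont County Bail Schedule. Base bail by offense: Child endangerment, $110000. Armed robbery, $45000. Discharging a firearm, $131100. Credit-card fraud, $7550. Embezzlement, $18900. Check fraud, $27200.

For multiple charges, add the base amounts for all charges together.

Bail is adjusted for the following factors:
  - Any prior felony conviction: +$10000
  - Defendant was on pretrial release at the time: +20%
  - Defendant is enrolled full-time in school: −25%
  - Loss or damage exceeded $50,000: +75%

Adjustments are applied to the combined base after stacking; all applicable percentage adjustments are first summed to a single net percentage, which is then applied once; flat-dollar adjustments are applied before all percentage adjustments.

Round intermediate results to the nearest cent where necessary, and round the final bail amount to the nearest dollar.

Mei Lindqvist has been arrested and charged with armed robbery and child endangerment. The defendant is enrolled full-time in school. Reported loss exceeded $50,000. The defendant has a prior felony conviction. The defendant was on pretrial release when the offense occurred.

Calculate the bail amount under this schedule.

$280500

Base amounts from the schedule: armed robbery $45000; child endangerment $110000.
Stacking rule: sum of all bases. $45000 + $110000 = $155000.
Any prior felony conviction (+$10000 flat): $155000 + $10000 = $165000.
Net percentage adjustment: +20% −25% +75% = +70%. $165000 × 1.7 = $280500.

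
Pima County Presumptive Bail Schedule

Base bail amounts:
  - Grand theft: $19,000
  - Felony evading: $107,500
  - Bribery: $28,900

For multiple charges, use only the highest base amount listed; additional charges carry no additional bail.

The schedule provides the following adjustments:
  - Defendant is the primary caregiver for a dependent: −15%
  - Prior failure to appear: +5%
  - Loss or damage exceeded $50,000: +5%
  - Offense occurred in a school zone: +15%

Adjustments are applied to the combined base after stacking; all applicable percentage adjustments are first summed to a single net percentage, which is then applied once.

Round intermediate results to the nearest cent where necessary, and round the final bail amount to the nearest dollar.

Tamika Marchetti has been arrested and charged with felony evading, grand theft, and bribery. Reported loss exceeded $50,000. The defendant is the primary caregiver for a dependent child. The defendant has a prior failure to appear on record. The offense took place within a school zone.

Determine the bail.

Base amounts from the schedule: felony evading $107,500; grand theft $19,000; bribery $28,900.
Stacking rule: use the highest base only. Highest is felony evading at $107,500. Combined base = $107,500.
Net percentage adjustment: −15% +5% +5% +15% = +10%. $107,500 × 1.1 = $118,250.

$118,250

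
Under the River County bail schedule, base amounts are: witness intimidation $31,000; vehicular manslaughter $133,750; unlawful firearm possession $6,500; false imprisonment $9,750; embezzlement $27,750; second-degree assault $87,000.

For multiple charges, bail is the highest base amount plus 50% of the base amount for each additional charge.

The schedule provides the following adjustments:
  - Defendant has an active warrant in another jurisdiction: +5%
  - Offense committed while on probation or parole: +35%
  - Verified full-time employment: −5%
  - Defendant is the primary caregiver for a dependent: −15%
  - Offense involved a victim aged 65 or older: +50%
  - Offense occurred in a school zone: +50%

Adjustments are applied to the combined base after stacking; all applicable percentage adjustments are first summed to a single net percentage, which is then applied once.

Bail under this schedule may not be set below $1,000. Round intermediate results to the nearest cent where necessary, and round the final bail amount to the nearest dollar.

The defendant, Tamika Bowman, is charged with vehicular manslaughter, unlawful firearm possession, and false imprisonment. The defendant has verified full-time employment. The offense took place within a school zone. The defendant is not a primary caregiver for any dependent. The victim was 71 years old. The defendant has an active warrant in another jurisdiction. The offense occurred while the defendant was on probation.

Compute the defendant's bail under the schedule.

Base amounts from the schedule: vehicular manslaughter $133,750; unlawful firearm possession $6,500; false imprisonment $9,750.
Stacking rule: highest base plus 50% of each additional charge. Highest is vehicular manslaughter at $133,750. Additional: $6,500 × 50% = $3,250; $9,750 × 50% = $4,875. Combined base = $133,750 + $8,125 = $141,875.
Net percentage adjustment: +5% +35% −5% +50% +50% = +135%. $141,875 × 2.35 = $333,406.25.
$333,406.25 is at or above the $1,000 minimum.
Rounded to the nearest dollar: $333,406.

$333,406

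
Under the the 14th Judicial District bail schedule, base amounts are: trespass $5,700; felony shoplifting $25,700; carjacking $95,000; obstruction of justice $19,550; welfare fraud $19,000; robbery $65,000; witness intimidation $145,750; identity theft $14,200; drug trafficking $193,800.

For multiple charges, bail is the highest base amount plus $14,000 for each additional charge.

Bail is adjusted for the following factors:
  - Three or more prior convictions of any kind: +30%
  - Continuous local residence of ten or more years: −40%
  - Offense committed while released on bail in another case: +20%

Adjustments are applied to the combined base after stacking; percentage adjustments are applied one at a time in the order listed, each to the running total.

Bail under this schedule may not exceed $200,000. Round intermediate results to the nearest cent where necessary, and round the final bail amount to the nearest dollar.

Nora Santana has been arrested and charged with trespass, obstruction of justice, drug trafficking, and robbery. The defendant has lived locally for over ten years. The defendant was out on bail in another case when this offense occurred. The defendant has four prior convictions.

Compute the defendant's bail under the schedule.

Base amounts from the schedule: trespass $5,700; obstruction of justice $19,550; drug trafficking $193,800; robbery $65,000.
Stacking rule: highest base plus $14,000 per additional charge. Highest is drug trafficking at $193,800; 3 additional charges → +$42,000. Combined base = $235,800.
Three or more prior convictions of any kind (+30%): $235,800 × 1.3 = $306,540.
Continuous local residence of ten or more years (−40%): $306,540 × 0.6 = $183,924.
Offense committed while released on bail in another case (+20%): $183,924 × 1.2 = $220,708.80.
Result $220,708.80 exceeds the maximum of $200,000; bail is capped at $200,000.

$200,000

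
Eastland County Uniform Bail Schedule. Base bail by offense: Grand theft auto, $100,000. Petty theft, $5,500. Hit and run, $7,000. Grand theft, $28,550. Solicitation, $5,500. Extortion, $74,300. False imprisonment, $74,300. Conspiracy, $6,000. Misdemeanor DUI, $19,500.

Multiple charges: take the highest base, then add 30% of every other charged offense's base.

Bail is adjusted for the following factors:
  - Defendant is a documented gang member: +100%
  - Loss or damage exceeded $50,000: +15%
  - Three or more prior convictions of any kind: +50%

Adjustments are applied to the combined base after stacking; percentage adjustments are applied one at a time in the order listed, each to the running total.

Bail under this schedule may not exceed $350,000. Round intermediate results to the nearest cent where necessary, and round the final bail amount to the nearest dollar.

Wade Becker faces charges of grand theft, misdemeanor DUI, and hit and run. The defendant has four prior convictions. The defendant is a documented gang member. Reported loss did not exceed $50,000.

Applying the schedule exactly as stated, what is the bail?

Base amounts from the schedule: grand theft $28,550; misdemeanor DUI $19,500; hit and run $7,000.
Stacking rule: highest base plus 30% of each additional charge. Highest is grand theft at $28,550. Additional: $19,500 × 30% = $5,850; $7,000 × 30% = $2,100. Combined base = $28,550 + $7,950 = $36,500.
Defendant is a documented gang member (+100%): $36,500 × 2 = $73,000.
Three or more prior convictions of any kind (+50%): $73,000 × 1.5 = $109,500.
$109,500 is within the $350,000 maximum.

$109,500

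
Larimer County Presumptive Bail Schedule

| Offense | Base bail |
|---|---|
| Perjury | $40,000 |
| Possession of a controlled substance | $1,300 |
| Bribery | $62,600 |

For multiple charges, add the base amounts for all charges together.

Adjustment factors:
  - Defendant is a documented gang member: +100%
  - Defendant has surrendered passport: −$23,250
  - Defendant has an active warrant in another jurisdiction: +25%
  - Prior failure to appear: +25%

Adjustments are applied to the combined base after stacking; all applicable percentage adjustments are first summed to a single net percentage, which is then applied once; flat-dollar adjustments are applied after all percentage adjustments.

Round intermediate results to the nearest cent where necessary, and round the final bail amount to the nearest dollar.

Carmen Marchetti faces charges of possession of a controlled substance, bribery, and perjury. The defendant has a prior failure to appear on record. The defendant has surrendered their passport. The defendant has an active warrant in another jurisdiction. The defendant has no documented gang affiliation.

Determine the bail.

Base amounts from the schedule: possession of a controlled substance $1,300; bribery $62,600; perjury $40,000.
Stacking rule: sum of all bases. $1,300 + $62,600 + $40,000 = $103,900.
Net percentage adjustment: +25% +25% = +50%. $103,900 × 1.5 = $155,850.
Defendant has surrendered passport (−$23,250 flat): $155,850 − $23,250 = $132,600.

$132,600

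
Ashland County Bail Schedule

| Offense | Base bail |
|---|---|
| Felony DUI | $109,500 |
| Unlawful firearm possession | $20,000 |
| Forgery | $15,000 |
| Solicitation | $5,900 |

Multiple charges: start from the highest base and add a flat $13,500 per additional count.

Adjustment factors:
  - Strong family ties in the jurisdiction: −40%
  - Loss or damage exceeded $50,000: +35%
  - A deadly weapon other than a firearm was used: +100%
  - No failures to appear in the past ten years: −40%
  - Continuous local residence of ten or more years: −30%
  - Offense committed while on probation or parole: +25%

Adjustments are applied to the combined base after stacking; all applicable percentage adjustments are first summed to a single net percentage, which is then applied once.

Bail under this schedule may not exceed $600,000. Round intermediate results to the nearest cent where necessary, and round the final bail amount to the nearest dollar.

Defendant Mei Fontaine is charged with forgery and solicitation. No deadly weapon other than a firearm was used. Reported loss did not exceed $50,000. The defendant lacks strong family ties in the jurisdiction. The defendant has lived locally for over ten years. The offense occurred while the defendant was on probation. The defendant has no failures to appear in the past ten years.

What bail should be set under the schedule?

Base amounts from the schedule: forgery $15,000; solicitation $5,900.
Stacking rule: highest base plus $13,500 per additional charge. Highest is forgery at $15,000; 1 additional charge → +$13,500. Combined base = $28,500.
Net percentage adjustment: −40% −30% +25% = −45%. $28,500 × 0.55 = $15,675.
$15,675 is within the $600,000 maximum.

$15,675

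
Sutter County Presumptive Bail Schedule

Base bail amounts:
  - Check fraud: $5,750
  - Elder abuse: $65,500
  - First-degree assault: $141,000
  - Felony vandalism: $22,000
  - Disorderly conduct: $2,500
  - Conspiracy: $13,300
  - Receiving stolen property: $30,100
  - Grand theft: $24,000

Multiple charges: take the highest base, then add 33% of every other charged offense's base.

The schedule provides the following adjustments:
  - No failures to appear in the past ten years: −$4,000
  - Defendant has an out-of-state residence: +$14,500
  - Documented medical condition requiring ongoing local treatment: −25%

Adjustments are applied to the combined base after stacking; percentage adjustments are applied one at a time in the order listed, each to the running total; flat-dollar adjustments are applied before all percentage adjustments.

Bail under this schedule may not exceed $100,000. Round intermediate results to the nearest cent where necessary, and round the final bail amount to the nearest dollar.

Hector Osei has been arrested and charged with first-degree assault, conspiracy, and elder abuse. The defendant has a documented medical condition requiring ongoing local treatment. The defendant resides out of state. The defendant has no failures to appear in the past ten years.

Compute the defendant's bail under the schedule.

Base amounts from the schedule: first-degree assault $141,000; conspiracy $13,300; elder abuse $65,500.
Stacking rule: highest base plus 33% of each additional charge. Highest is first-degree assault at $141,000. Additional: $13,300 × 33% = $4,389; $65,500 × 33% = $21,615. Combined base = $141,000 + $26,004 = $167,004.
No failures to appear in the past ten years (−$4,000 flat): $167,004 − $4,000 = $163,004.
Defendant has an out-of-state residence (+$14,500 flat): $163,004 + $14,500 = $177,504.
Documented medical condition requiring ongoing local treatment (−25%): $177,504 × 0.75 = $133,128.
Result $133,128 exceeds the maximum of $100,000; bail is capped at $100,000.

$100,000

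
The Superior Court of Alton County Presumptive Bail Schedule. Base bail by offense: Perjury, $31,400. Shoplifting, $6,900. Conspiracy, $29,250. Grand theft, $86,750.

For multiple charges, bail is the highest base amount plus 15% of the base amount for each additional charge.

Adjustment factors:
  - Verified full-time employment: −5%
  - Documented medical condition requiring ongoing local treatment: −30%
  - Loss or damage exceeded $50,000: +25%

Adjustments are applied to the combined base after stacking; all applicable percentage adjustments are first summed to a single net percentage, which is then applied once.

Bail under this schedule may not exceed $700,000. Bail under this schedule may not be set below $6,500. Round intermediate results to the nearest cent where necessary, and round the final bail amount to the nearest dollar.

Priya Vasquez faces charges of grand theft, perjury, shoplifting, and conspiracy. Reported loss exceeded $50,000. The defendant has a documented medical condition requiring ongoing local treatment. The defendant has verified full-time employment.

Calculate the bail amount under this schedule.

Base amounts from the schedule: grand theft $86,750; perjury $31,400; shoplifting $6,900; conspiracy $29,250.
Stacking rule: highest base plus 15% of each additional charge. Highest is grand theft at $86,750. Additional: $31,400 × 15% = $4,710; $6,900 × 15% = $1,035; $29,250 × 15% = $4,387.50. Combined base = $86,750 + $10,132.50 = $96,882.50.
Net percentage adjustment: −5% −30% +25% = −10%. $96,882.50 × 0.9 = $87,194.25.
$87,194.25 is within the $700,000 maximum.
$87,194.25 is at or above the $6,500 minimum.
Rounded to the nearest dollar: $87,194.

$87,194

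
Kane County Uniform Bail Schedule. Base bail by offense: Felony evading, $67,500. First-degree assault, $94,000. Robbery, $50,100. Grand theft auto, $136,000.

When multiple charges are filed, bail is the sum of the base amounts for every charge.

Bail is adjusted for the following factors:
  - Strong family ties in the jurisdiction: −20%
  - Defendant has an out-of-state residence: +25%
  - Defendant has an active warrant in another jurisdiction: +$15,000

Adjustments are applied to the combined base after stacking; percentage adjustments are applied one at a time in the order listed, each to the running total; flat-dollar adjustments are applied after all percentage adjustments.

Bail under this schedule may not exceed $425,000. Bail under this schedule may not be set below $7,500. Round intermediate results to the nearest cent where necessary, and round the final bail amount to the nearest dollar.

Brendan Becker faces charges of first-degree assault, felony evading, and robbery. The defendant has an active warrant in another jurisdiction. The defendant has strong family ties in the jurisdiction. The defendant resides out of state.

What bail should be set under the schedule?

$226,600

Base amounts from the schedule: first-degree assault $94,000; felony evading $67,500; robbery $50,100.
Stacking rule: sum of all bases. $94,000 + $67,500 + $50,100 = $211,600.
Strong family ties in the jurisdiction (−20%): $211,600 × 0.8 = $169,280.
Defendant has an out-of-state residence (+25%): $169,280 × 1.25 = $211,600.
Defendant has an active warrant in another jurisdiction (+$15,000 flat): $211,600 + $15,000 = $226,600.
$226,600 is within the $425,000 maximum.
$226,600 is at or above the $7,500 minimum.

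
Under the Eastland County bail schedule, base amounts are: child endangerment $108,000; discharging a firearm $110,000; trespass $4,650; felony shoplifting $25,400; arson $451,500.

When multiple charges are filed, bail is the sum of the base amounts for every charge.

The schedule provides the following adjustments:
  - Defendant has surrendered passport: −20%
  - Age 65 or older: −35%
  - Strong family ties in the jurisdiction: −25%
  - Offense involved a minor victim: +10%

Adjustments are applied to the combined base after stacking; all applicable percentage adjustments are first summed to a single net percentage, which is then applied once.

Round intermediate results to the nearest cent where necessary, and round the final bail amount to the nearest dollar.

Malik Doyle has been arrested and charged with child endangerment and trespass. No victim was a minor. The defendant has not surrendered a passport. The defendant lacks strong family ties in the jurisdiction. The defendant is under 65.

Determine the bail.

Base amounts from the schedule: child endangerment $108,000; trespass $4,650.
Stacking rule: sum of all bases. $108,000 + $4,650 = $112,650.
No adjustment factors apply to this defendant.

$112,650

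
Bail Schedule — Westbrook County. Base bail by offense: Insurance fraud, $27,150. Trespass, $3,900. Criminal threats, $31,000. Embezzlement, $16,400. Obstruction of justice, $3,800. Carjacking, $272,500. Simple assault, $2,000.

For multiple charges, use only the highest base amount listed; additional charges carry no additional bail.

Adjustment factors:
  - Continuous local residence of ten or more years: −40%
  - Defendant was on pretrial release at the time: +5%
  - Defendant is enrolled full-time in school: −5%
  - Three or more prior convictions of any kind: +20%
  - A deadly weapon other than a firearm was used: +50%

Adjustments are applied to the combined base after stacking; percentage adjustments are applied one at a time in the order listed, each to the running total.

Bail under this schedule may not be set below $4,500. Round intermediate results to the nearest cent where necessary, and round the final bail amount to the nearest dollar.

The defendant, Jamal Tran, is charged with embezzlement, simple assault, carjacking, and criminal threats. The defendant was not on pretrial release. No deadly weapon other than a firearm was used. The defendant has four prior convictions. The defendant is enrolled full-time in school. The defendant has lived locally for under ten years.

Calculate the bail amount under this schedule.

$310,650

Base amounts from the schedule: embezzlement $16,400; simple assault $2,000; carjacking $272,500; criminal threats $31,000.
Stacking rule: use the highest base only. Highest is carjacking at $272,500. Combined base = $272,500.
Defendant is enrolled full-time in school (−5%): $272,500 × 0.95 = $258,875.
Three or more prior convictions of any kind (+20%): $258,875 × 1.2 = $310,650.
$310,650 is at or above the $4,500 minimum.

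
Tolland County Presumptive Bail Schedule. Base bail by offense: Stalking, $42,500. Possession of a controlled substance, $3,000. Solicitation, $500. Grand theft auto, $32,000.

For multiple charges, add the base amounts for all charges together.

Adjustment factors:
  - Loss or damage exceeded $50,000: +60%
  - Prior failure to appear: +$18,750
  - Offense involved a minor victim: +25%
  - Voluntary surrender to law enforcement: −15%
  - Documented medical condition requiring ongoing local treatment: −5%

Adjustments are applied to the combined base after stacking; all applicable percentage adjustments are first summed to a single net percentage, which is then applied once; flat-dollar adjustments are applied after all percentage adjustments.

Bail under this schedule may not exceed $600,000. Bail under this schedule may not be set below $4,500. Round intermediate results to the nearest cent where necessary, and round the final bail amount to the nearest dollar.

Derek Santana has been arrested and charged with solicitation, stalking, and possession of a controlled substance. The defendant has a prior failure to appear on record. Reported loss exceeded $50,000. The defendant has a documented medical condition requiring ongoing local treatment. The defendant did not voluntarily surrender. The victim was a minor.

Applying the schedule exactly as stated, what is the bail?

Base amounts from the schedule: solicitation $500; stalking $42,500; possession of a controlled substance $3,000.
Stacking rule: sum of all bases. $500 + $42,500 + $3,000 = $46,000.
Net percentage adjustment: +60% +25% −5% = +80%. $46,000 × 1.8 = $82,800.
Prior failure to appear (+$18,750 flat): $82,800 + $18,750 = $101,550.
$101,550 is within the $600,000 maximum.
$101,550 is at or above the $4,500 minimum.

$101,550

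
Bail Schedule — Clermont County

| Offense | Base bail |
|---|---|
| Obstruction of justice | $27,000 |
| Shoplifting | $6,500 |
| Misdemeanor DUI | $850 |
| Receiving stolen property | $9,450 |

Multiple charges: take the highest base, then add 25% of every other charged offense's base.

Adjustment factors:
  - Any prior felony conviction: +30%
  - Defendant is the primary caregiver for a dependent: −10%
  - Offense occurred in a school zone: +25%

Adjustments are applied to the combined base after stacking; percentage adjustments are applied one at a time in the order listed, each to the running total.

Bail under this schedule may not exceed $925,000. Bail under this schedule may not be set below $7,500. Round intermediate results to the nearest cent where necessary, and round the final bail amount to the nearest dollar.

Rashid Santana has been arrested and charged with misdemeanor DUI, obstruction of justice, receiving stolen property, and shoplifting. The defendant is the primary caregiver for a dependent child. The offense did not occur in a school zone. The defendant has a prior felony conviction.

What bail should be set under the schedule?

Base amounts from the schedule: misdemeanor DUI $850; obstruction of justice $27,000; receiving stolen property $9,450; shoplifting $6,500.
Stacking rule: highest base plus 25% of each additional charge. Highest is obstruction of justice at $27,000. Additional: $850 × 25% = $212.50; $9,450 × 25% = $2,362.50; $6,500 × 25% = $1,625. Combined base = $27,000 + $4,200 = $31,200.
Any prior felony conviction (+30%): $31,200 × 1.3 = $40,560.
Defendant is the primary caregiver for a dependent (−10%): $40,560 × 0.9 = $36,504.
$36,504 is within the $925,000 maximum.
$36,504 is at or above the $7,500 minimum.

$36,504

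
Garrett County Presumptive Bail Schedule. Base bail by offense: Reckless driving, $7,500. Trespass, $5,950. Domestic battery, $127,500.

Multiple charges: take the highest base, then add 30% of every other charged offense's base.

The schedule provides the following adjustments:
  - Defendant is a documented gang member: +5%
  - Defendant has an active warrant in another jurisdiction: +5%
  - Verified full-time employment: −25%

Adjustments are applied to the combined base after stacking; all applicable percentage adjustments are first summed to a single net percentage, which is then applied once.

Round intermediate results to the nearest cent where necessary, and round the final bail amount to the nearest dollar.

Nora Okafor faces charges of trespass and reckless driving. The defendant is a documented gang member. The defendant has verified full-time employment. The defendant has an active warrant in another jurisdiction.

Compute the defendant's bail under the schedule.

Base amounts from the schedule: trespass $5,950; reckless driving $7,500.
Stacking rule: highest base plus 30% of each additional charge. Highest is reckless driving at $7,500. Additional: $5,950 × 30% = $1,785. Combined base = $7,500 + $1,785 = $9,285.
Net percentage adjustment: +5% +5% −25% = −15%. $9,285 × 0.85 = $7,892.25.
Rounded to the nearest dollar: $7,892.

$7,892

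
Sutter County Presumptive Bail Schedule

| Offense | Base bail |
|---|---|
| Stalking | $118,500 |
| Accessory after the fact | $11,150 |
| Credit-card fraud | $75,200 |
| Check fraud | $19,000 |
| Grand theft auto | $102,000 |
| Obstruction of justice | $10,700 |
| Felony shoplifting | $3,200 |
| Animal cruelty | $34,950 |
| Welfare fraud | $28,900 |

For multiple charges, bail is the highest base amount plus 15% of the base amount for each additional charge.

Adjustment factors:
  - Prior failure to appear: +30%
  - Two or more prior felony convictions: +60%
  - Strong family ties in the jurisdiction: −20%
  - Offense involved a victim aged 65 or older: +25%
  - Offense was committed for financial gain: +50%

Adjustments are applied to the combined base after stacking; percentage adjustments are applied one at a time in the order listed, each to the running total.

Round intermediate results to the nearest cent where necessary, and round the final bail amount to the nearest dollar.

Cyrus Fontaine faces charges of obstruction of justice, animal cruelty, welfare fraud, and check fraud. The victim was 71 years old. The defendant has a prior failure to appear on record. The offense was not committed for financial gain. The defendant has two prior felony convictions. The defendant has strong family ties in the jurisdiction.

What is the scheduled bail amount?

$90,979

Base amounts from the schedule: obstruction of justice $10,700; animal cruelty $34,950; welfare fraud $28,900; check fraud $19,000.
Stacking rule: highest base plus 15% of each additional charge. Highest is animal cruelty at $34,950. Additional: $10,700 × 15% = $1,605; $28,900 × 15% = $4,335; $19,000 × 15% = $2,850. Combined base = $34,950 + $8,790 = $43,740.
Prior failure to appear (+30%): $43,740 × 1.3 = $56,862.
Two or more prior felony convictions (+60%): $56,862 × 1.6 = $90,979.20.
Strong family ties in the jurisdiction (−20%): $90,979.20 × 0.8 = $72,783.36.
Offense involved a victim aged 65 or older (+25%): $72,783.36 × 1.25 = $90,979.20.
Rounded to the nearest dollar: $90,979.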